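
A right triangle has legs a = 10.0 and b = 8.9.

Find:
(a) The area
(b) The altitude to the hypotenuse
(a) Area = ½ab = ½·10.0·8.9 = 44.5
(b) Hypotenuse c = √(10.0² + 8.9²) = √179.21 = 13.3869
    Area = ½·c·h_c  →  h_c = 2·Area/c = 2·44.5/13.3869 = 6.648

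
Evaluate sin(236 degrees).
sin(236 degrees) = -0.829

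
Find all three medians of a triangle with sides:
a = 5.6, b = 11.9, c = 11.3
Using m_x = ½√(2y² + 2z² - x²):
m_a = ½√(2·11.9² + 2·11.3² - 5.6²) = ½√507.24 = 11.26
m_b = ½√(2·5.6² + 2·11.3² - 11.9²) = ½√176.49 = 6.642
m_c = ½√(2·5.6² + 2·11.9² - 11.3²) = ½√218.25 = 7.387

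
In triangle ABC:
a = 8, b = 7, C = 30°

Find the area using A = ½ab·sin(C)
A = ½·8·7·sin(30°) = ½·56·0.500000 = 14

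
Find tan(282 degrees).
tan(282 degrees) = -4.7046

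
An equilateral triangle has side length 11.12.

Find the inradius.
For an equilateral triangle, r = s/(2√3) where s is the side.
r = 11.12/(2√3) = 11.12/3.464102 = 3.21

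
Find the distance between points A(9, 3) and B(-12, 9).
Using the distance formula: d = sqrt((x₂-x₁)² + (y₂-y₁)²)
dx = (-12) - 9 = -21
dy = 9 - 3 = 6
d = sqrt((-21)² + 6²) = sqrt(441 + 36) = sqrt(477) = 21.84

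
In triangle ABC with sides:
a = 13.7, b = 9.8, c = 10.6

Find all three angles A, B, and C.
By the law of cosines:
cos(A) = (b² + c² - a²)/(2bc) = 0.099682  →  A = 84.28°
cos(B) = (a² + c² - b²)/(2ac) = 0.702417  →  B = 45.38°
cos(C) = (a² + b² - c²)/(2ab) = 0.638202  →  C = 50.34°
Check: A + B + C = 180.0° ✓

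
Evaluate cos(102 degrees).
cos(102 degrees) = -0.2079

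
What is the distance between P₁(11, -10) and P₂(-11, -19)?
Using the distance formula: d = sqrt((x₂-x₁)² + (y₂-y₁)²)
dx = (-11) - 11 = -22
dy = (-19) - (-10) = -9
d = sqrt((-22)² + (-9)²) = sqrt(484 + 81) = sqrt(565) = 23.77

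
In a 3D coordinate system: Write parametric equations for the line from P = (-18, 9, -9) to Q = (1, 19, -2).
Direction vector d = Q - P = (19, 10, 7)
x = -18 + 19t, y = 9 + 10t, z = -9 + 7t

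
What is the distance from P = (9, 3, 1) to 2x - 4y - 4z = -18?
d = |2(9) + (-4)(3) + (-4)(1) - (-18)| / √(2² + (-4)² + (-4)²) = 20/√36 = 3.333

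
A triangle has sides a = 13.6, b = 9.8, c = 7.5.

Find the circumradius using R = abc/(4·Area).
s = (a+b+c)/2 = 15.45
Area = √(s(s-a)(s-b)(s-c)) = √(15.45·1.85·5.65·7.95) = 35.8309
R = abc/(4·Area) = (13.6·9.8·7.5)/(4·35.8309) = 999.6/143.3236 = 6.974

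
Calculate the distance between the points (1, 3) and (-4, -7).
Using the distance formula: d = sqrt((x₂-x₁)² + (y₂-y₁)²)
dx = (-4) - 1 = -5
dy = (-7) - 3 = -10
d = sqrt((-5)² + (-10)²) = sqrt(25 + 100) = sqrt(125) = 11.18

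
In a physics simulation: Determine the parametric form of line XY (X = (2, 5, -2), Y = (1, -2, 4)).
Direction vector d = Y - X = (-1, -7, 6)
x = 2 - t, y = 5 - 7t, z = -2 + 6t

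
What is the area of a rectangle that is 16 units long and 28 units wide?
Area = length * width
Area = 16 * 28
Area = 448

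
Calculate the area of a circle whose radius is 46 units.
Area = pi * r²
Area = pi * 46²
Area = pi * 2116
Area = 6647.61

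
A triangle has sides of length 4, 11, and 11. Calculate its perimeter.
Perimeter = sum of all sides
Perimeter = 4 + 11 + 11
Perimeter = 26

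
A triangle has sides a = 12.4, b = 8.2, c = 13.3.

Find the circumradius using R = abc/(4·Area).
s = (a+b+c)/2 = 16.95
Area = √(s(s-a)(s-b)(s-c)) = √(16.95·4.55·8.75·3.65) = 49.6296
R = abc/(4·Area) = (12.4·8.2·13.3)/(4·49.6296) = 1352.344/198.5184 = 6.812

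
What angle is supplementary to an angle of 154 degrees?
Supplementary angles sum to 180 degrees.
Other angle = 180 - 154
Other angle = 26 degrees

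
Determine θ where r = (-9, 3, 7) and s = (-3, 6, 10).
r·s = 115, |r|² = 139, |s|² = 145
cos θ = 115/√20155 ≈ 0.81
θ ≈ 35.9°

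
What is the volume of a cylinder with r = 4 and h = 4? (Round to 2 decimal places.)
Volume = pi * r² * h
Volume = pi * 4² * 4
Volume = pi * 16 * 4
Volume = pi * 64
Volume = 201.06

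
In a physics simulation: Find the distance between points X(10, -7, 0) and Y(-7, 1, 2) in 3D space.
d = √[(-17)² + (8)² + (2)²] = √357 = 18.89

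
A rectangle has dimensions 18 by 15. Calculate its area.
Area = length * width
Area = 18 * 15
Area = 270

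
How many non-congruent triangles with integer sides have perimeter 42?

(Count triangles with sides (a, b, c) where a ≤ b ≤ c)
With a ≤ b ≤ c and a + b + c = 42, the triangle inequality a + b > c gives c < 42/2, so c ≤ 20.
Iterate a from 1 to ⌊p/3⌋ = 14; for each a, b ranges from a to ⌊(p−a)/2⌋ with c = p − a − b, keeping only c ≥ b.
Triples: (2, 20, 20), (3, 19, 20), (4, 18, 20), …
Count = 37 triangles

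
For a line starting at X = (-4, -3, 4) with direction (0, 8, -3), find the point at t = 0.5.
P(0.5) = (-4 + 0(0.5), -3 + 8(0.5), 4 + (-3)(0.5)) = (-4, 1, 2.5)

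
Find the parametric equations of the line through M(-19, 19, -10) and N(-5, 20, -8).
Direction vector d = N - M = (14, 1, 2)
x = -19 + 14t, y = 19 + t, z = -10 + 2t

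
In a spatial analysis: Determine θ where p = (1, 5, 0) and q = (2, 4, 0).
p·q = 22, |p|² = 26, |q|² = 20
cos θ = 22/√520 ≈ 0.9648
θ ≈ 15.26°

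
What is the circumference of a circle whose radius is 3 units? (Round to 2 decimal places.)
Circumference = 2 * pi * r
Circumference = 2 * pi * 3
Circumference = 18.85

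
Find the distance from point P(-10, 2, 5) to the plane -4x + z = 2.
d = |(-4)(-10) + 0(2) + 1(5) - (2)| / √((-4)² + 0² + 1²) = 43/√17 = 10.43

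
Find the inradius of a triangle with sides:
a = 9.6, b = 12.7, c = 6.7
s = (a+b+c)/2 = (9.6+12.7+6.7)/2 = 14.5
Area = √(s(s-a)(s-b)(s-c)) = √(14.5·4.9·1.8·7.8) = 31.5839
r = Area/s = 31.5839/14.5 = 2.178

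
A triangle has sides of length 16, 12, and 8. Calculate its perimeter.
Perimeter = sum of all sides
Perimeter = 16 + 12 + 8
Perimeter = 36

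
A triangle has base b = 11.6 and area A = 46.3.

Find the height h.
A = ½bh  →  h = 2A/b
h = 2·46.3/11.6 = 7.983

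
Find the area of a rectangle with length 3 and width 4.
Area = length * width
Area = 3 * 4
Area = 12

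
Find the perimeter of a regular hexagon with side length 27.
Perimeter = number of sides * side length
Perimeter = 6 * 27
Perimeter = 162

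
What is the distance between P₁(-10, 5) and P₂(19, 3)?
Using the distance formula: d = sqrt((x₂-x₁)² + (y₂-y₁)²)
dx = 19 - (-10) = 29
dy = 3 - 5 = -2
d = sqrt(29² + (-2)²) = sqrt(841 + 4) = sqrt(845) = 29.07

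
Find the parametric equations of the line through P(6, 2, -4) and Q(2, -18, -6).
Direction vector d = Q - P = (-4, -20, -2)
x = 6 - 4t, y = 2 - 20t, z = -4 - 2t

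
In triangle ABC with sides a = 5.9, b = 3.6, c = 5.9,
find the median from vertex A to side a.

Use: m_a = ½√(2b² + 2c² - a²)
m_a = ½√(2·3.6² + 2·5.9² - 5.9²)
m_a = ½√(25.92 + 69.62 - 34.81) = ½√60.73 = 3.896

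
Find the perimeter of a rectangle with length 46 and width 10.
Perimeter = 2 * (length + width)
Perimeter = 2 * (46 + 10)
Perimeter = 2 * 56
Perimeter = 112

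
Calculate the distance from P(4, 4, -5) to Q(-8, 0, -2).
d = √[(-12)² + (-4)² + (3)²] = √169 = 13.0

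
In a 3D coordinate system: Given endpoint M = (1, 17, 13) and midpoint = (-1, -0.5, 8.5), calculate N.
N = (2×(-1) - 1, 2×(-0.5) - 17, 2×8.5 - 13) = (-3, -18, 4)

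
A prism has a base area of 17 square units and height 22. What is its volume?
Volume = base area * height
Volume = 17 * 22
Volume = 374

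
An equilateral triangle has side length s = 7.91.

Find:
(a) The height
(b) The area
(a) Height h = s·√3/2 = 7.91·√3/2 = 6.85
(b) Area = (√3/4)·s² = (√3/4)·7.91² = (√3/4)·62.5681 = 27.09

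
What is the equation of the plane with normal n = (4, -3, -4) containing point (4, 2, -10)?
d = n·P = (4)(4) + (-3)(2) + (-4)(-10) = 50
Plane: 4x - 3y - 4z = 50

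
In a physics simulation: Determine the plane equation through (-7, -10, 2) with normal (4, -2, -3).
d = n·P = (4)(-7) + (-2)(-10) + (-3)(2) = -14
Plane: 4x - 2y - 3z = -14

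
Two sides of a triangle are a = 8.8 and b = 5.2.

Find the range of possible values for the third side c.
By the triangle inequality: |a - b| < c < a + b
|8.8 - 5.2| < c < 8.8 + 5.2
3.6 < c < 14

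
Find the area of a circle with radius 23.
Area = pi * r²
Area = pi * 23²
Area = pi * 529
Area = 1661.90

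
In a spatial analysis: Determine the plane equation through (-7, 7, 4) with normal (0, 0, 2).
d = n·P = (0)(-7) + (0)(7) + (2)(4) = 8
Plane: 2z = 8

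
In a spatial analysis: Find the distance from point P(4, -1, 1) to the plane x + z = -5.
d = |1(4) + 0(-1) + 1(1) - (-5)| / √(1² + 0² + 1²) = 10/√2 = 7.071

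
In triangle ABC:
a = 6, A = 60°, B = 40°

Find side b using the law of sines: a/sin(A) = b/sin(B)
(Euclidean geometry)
b = a·sin(B)/sin(A) = 6·sin(40°)/sin(60°)
b = 6·0.642788/0.866025 = 4.453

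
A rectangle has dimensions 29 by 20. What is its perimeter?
Perimeter = 2 * (length + width)
Perimeter = 2 * (29 + 20)
Perimeter = 2 * 49
Perimeter = 98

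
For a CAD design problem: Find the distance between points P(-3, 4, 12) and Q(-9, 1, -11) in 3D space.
d = √[(-6)² + (-3)² + (-23)²] = √574 = 23.96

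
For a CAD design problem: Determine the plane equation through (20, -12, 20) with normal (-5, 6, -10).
d = n·P = (-5)(20) + (6)(-12) + (-10)(20) = -372
Plane: -5x + 6y - 10z = -372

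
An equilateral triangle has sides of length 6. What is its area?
Area = (sqrt(3)/4) * s²
Area = (sqrt(3)/4) * 6²
Area = (sqrt(3)/4) * 36
Area = 15.59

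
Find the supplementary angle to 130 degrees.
Supplementary angles sum to 180 degrees.
Other angle = 180 - 130
Other angle = 50 degrees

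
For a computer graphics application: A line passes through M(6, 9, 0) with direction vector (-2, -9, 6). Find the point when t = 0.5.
P(0.5) = (6 + (-2)(0.5), 9 + (-9)(0.5), 0 + 6(0.5)) = (5, 4.5, 3)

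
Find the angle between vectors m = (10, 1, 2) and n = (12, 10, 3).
m·n = 136, |m|² = 105, |n|² = 253
cos θ = 136/√26565 ≈ 0.8344
θ ≈ 33.44°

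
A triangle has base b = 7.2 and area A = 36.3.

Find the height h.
A = ½bh  →  h = 2A/b
h = 2·36.3/7.2 = 10.08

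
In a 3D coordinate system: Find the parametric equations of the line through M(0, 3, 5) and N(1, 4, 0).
Direction vector d = N - M = (1, 1, -5)
x = 0 + t, y = 3 + t, z = 5 - 5t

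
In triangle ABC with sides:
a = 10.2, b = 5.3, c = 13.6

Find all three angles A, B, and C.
By the law of cosines:
cos(A) = (b² + c² - a²)/(2bc) = 0.756174  →  A = 40.87°
cos(B) = (a² + c² - b²)/(2ac) = 0.940420  →  B = 19.88°
cos(C) = (a² + b² - c²)/(2ab) = -0.488624  →  C = 119.3°
Check: A + B + C = 180.0° ✓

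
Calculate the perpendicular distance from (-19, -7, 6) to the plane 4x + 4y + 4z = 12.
d = |4(-19) + 4(-7) + 4(6) - (12)| / √(4² + 4² + 4²) = 92/√48 = 13.28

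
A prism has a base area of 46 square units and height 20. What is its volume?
Volume = base area * height
Volume = 46 * 20
Volume = 920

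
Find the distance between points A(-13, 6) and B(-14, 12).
Using the distance formula: d = sqrt((x₂-x₁)² + (y₂-y₁)²)
dx = (-14) - (-13) = -1
dy = 12 - 6 = 6
d = sqrt((-1)² + 6²) = sqrt(1 + 36) = sqrt(37) = 6.08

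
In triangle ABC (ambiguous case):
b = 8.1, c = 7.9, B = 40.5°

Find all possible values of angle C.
sin(C)/c = sin(B)/b  →  sin(C) = c·sin(B)/b = 7.9·sin(40.5°)/8.1 = 0.633412
C₁ = arcsin(0.633412) = 39.3°,  C₂ = 180° - C₁ = 140.7°
Check C₂: A = 180° - 40.5° - 140.7° = -1.2° ≤ 0, rejected
C = 39.3° (one solution)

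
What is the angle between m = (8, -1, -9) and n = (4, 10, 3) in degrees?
m·n = -5, |m|² = 146, |n|² = 125
cos θ = -5/√18250 ≈ -0.03701
θ ≈ 92.12°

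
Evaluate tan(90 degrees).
tan(90 degrees) = undefined
Decimal approximation: undefined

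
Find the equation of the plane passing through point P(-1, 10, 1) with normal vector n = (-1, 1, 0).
d = n·P = (-1)(-1) + (1)(10) + (0)(1) = 11
Plane: -x + y = 11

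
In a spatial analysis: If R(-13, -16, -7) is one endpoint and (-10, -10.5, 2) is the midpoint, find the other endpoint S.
S = (2×(-10) - (-13), 2×(-10.5) - (-16), 2×2 - (-7)) = (-7, -5, 11)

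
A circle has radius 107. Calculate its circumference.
Circumference = 2 * pi * r
Circumference = 2 * pi * 107
Circumference = 672.30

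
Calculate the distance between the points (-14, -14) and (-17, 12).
Using the distance formula: d = sqrt((x₂-x₁)² + (y₂-y₁)²)
dx = (-17) - (-14) = -3
dy = 12 - (-14) = 26
d = sqrt((-3)² + 26²) = sqrt(9 + 676) = sqrt(685) = 26.17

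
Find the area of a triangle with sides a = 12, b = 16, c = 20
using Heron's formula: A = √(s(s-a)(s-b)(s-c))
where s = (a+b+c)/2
s = (12+16+20)/2 = 24
A = √(24·12·8·4) = √9216 = 96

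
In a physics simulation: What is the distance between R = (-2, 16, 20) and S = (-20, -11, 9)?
d = √[(-18)² + (-27)² + (-11)²] = √1174 = 34.26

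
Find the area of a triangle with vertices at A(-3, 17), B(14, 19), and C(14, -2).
Using the coordinate formula: Area = (1/2)|x₁(y₂-y₃) + x₂(y₃-y₁) + x₃(y₁-y₂)|
Area = (1/2)|(-3)(19-(-2)) + 14((-2)-17) + 14(17-19)|
Area = (1/2)|(-3)*21 + 14*(-19) + 14*(-2)|
Area = (1/2)|(-63) + (-266) + (-28)|
Area = (1/2)*357 = 178.50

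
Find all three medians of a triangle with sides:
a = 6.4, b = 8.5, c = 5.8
Using m_x = ½√(2y² + 2z² - x²):
m_a = ½√(2·8.5² + 2·5.8² - 6.4²) = ½√170.82 = 6.535
m_b = ½√(2·6.4² + 2·5.8² - 8.5²) = ½√76.95 = 4.386
m_c = ½√(2·6.4² + 2·8.5² - 5.8²) = ½√192.78 = 6.942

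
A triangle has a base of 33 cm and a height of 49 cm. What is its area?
Area = (1/2) * base * height
Area = (1/2) * 33 * 49
Area = 808.50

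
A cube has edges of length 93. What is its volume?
Volume = s³
Volume = 93³
Volume = 804357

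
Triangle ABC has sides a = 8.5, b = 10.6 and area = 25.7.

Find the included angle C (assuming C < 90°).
Area = ½ab·sin(C)  →  sin(C) = 2·Area/(ab)
sin(C) = 2·25.7/(8.5·10.6) = 0.570477
C = arcsin(0.570477) = 34.78°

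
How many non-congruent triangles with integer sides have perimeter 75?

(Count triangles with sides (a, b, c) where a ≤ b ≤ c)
With a ≤ b ≤ c and a + b + c = 75, the triangle inequality a + b > c gives c < 75/2, so c ≤ 37.
Iterate a from 1 to ⌊p/3⌋ = 25; for each a, b ranges from a to ⌊(p−a)/2⌋ with c = p − a − b, keeping only c ≥ b.
Triples: (1, 37, 37), (2, 36, 37), (3, 35, 37), …
Count = 127 triangles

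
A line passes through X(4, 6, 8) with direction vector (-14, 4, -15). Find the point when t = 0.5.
P(0.5) = (4 + (-14)(0.5), 6 + 4(0.5), 8 + (-15)(0.5)) = (-3, 8, 0.5)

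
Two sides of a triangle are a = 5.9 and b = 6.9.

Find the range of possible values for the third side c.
By the triangle inequality: |a - b| < c < a + b
|5.9 - 6.9| < c < 5.9 + 6.9
1 < c < 12.8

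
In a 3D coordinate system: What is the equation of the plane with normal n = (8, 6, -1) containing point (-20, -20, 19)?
d = n·P = (8)(-20) + (6)(-20) + (-1)(19) = -299
Plane: 8x + 6y - z = -299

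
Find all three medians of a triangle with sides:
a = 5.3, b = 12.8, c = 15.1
Using m_x = ½√(2y² + 2z² - x²):
m_a = ½√(2·12.8² + 2·15.1² - 5.3²) = ½√755.61 = 13.74
m_b = ½√(2·5.3² + 2·15.1² - 12.8²) = ½√348.36 = 9.332
m_c = ½√(2·5.3² + 2·12.8² - 15.1²) = ½√155.85 = 6.242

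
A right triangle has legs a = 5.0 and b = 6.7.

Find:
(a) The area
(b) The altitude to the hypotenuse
(a) Area = ½ab = ½·5.0·6.7 = 16.75
(b) Hypotenuse c = √(5.0² + 6.7²) = √69.89 = 8.36002
    Area = ½·c·h_c  →  h_c = 2·Area/c = 2·16.75/8.36002 = 4.007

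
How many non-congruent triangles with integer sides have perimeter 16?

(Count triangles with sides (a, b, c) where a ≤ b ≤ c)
With a ≤ b ≤ c and a + b + c = 16, the triangle inequality a + b > c gives c < 16/2, so c ≤ 7.
Iterate a from 1 to ⌊p/3⌋ = 5; for each a, b ranges from a to ⌊(p−a)/2⌋ with c = p − a − b, keeping only c ≥ b.
Triples: (2, 7, 7), (3, 6, 7), (4, 5, 7), …
Count = 5 triangles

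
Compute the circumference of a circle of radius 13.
Circumference = 2 * pi * r
Circumference = 2 * pi * 13
Circumference = 81.68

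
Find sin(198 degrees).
sin(198 degrees) = -0.309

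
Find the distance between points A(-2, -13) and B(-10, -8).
Using the distance formula: d = sqrt((x₂-x₁)² + (y₂-y₁)²)
dx = (-10) - (-2) = -8
dy = (-8) - (-13) = 5
d = sqrt((-8)² + 5²) = sqrt(64 + 25) = sqrt(89) = 9.43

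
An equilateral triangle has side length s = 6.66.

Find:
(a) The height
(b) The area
(a) Height h = s·√3/2 = 6.66·√3/2 = 5.768
(b) Area = (√3/4)·s² = (√3/4)·6.66² = (√3/4)·44.3556 = 19.21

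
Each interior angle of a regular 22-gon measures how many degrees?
Interior angle of a regular n-gon = (n-2)*180/n
Interior angle = (22-2)*180/22
Interior angle = 20*180/22
Interior angle = 3600/22
Interior angle = 163.64 degrees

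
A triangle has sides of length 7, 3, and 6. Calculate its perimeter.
Perimeter = sum of all sides
Perimeter = 7 + 3 + 6
Perimeter = 16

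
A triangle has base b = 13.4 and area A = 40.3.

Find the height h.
A = ½bh  →  h = 2A/b
h = 2·40.3/13.4 = 6.015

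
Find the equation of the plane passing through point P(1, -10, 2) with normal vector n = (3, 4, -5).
d = n·P = (3)(1) + (4)(-10) + (-5)(2) = -47
Plane: 3x + 4y - 5z = -47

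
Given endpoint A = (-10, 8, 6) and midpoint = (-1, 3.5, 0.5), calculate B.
B = (2×(-1) - (-10), 2×3.5 - 8, 2×0.5 - 6) = (8, -1, -5)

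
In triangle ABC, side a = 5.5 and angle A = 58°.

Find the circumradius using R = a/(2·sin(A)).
R = a/(2·sin(A)) = 5.5/(2·sin(58°))
R = 5.5/(2·0.848048) = 5.5/1.696096 = 3.243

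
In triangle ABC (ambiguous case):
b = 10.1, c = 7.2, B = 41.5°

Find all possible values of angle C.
sin(C)/c = sin(B)/b  →  sin(C) = c·sin(B)/b = 7.2·sin(41.5°)/10.1 = 0.472363
C₁ = arcsin(0.472363) = 28.19°,  C₂ = 180° - C₁ = 151.81°
Check C₂: A = 180° - 41.5° - 151.81° = -13.31° ≤ 0, rejected
C = 28.19° (one solution)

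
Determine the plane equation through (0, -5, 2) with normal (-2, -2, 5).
d = n·P = (-2)(0) + (-2)(-5) + (5)(2) = 20
Plane: -2x - 2y + 5z = 20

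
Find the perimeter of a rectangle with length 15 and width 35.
Perimeter = 2 * (length + width)
Perimeter = 2 * (15 + 35)
Perimeter = 2 * 50
Perimeter = 100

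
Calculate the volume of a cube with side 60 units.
Volume = s³
Volume = 60³
Volume = 216000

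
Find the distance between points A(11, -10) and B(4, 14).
Using the distance formula: d = sqrt((x₂-x₁)² + (y₂-y₁)²)
dx = 4 - 11 = -7
dy = 14 - (-10) = 24
d = sqrt((-7)² + 24²) = sqrt(49 + 576) = sqrt(625) = 25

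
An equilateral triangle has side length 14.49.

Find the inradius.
For an equilateral triangle, r = s/(2√3) where s is the side.
r = 14.49/(2√3) = 14.49/3.464102 = 4.183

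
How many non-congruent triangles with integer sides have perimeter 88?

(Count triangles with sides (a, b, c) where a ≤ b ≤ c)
With a ≤ b ≤ c and a + b + c = 88, the triangle inequality a + b > c gives c < 88/2, so c ≤ 43.
Iterate a from 1 to ⌊p/3⌋ = 29; for each a, b ranges from a to ⌊(p−a)/2⌋ with c = p − a − b, keeping only c ≥ b.
Triples: (2, 43, 43), (3, 42, 43), (4, 41, 43), …
Count = 161 triangles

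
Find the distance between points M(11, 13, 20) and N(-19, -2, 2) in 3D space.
d = √[(-30)² + (-15)² + (-18)²] = √1449 = 38.07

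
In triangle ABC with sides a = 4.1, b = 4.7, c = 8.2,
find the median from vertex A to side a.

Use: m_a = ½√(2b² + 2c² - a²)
m_a = ½√(2·4.7² + 2·8.2² - 4.1²)
m_a = ½√(44.18 + 134.48 - 16.81) = ½√161.85 = 6.361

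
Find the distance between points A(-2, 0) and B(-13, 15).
Using the distance formula: d = sqrt((x₂-x₁)² + (y₂-y₁)²)
dx = (-13) - (-2) = -11
dy = 15 - 0 = 15
d = sqrt((-11)² + 15²) = sqrt(121 + 225) = sqrt(346) = 18.60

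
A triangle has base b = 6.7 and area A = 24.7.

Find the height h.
A = ½bh  →  h = 2A/b
h = 2·24.7/6.7 = 7.373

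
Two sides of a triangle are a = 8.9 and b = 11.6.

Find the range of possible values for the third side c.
By the triangle inequality: |a - b| < c < a + b
|8.9 - 11.6| < c < 8.9 + 11.6
2.7 < c < 20.5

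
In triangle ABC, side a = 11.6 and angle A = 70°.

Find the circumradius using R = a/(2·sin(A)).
R = a/(2·sin(A)) = 11.6/(2·sin(70°))
R = 11.6/(2·0.939693) = 11.6/1.879385 = 6.172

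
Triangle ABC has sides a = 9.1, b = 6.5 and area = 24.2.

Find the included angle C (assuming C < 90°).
Area = ½ab·sin(C)  →  sin(C) = 2·Area/(ab)
sin(C) = 2·24.2/(9.1·6.5) = 0.818259
C = arcsin(0.818259) = 54.91°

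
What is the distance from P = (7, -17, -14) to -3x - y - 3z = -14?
d = |(-3)(7) + (-1)(-17) + (-3)(-14) - (-14)| / √((-3)² + (-1)² + (-3)²) = 52/√19 = 11.93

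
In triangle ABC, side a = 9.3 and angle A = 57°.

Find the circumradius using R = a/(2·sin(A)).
R = a/(2·sin(A)) = 9.3/(2·sin(57°))
R = 9.3/(2·0.838671) = 9.3/1.677341 = 5.544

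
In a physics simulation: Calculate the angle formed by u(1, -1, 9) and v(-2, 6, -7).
u·v = -71, |u|² = 83, |v|² = 89
cos θ = -71/√7387 ≈ -0.8261
θ ≈ 145.7°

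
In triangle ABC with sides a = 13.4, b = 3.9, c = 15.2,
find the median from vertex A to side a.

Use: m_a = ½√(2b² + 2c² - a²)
m_a = ½√(2·3.9² + 2·15.2² - 13.4²)
m_a = ½√(30.42 + 462.08 - 179.56) = ½√312.94 = 8.845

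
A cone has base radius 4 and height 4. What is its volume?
Volume = (1/3) * pi * r² * h
Volume = (1/3) * pi * 4² * 4
Volume = (1/3) * pi * 16 * 4
Volume = (1/3) * pi * 64
Volume = 67.02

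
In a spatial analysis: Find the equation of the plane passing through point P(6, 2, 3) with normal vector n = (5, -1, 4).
d = n·P = (5)(6) + (-1)(2) + (4)(3) = 40
Plane: 5x - y + 4z = 40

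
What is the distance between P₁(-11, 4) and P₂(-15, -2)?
Using the distance formula: d = sqrt((x₂-x₁)² + (y₂-y₁)²)
dx = (-15) - (-11) = -4
dy = (-2) - 4 = -6
d = sqrt((-4)² + (-6)²) = sqrt(16 + 36) = sqrt(52) = 7.21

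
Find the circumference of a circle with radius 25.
Circumference = 2 * pi * r
Circumference = 2 * pi * 25
Circumference = 157.08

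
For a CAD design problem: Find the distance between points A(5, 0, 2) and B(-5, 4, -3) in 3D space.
d = √[(-10)² + (4)² + (-5)²] = √141 = 11.87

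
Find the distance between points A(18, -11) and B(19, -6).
Using the distance formula: d = sqrt((x₂-x₁)² + (y₂-y₁)²)
dx = 19 - 18 = 1
dy = (-6) - (-11) = 5
d = sqrt(1² + 5²) = sqrt(1 + 25) = sqrt(26) = 5.10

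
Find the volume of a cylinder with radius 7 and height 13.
Volume = pi * r² * h
Volume = pi * 7² * 13
Volume = pi * 49 * 13
Volume = pi * 637
Volume = 2001.19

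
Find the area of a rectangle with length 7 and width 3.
Area = length * width
Area = 7 * 3
Area = 21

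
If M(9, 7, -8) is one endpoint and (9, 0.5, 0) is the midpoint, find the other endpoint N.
N = (2×9 - 9, 2×0.5 - 7, 2×0 - (-8)) = (9, -6, 8)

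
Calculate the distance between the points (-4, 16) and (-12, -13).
Using the distance formula: d = sqrt((x₂-x₁)² + (y₂-y₁)²)
dx = (-12) - (-4) = -8
dy = (-13) - 16 = -29
d = sqrt((-8)² + (-29)²) = sqrt(64 + 841) = sqrt(905) = 30.08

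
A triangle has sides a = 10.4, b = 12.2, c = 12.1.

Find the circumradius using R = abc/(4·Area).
s = (a+b+c)/2 = 17.35
Area = √(s(s-a)(s-b)(s-c)) = √(17.35·6.95·5.15·5.25) = 57.0986
R = abc/(4·Area) = (10.4·12.2·12.1)/(4·57.0986) = 1535.248/228.3944 = 6.722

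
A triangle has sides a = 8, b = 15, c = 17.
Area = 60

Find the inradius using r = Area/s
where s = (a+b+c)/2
s = (8+15+17)/2 = 20
r = Area/s = 60/20 = 3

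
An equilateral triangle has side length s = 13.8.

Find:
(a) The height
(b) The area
(a) Height h = s·√3/2 = 13.8·√3/2 = 11.95
(b) Area = (√3/4)·s² = (√3/4)·13.8² = (√3/4)·190.44 = 82.46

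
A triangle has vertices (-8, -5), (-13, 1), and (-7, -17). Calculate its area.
Using the coordinate formula: Area = (1/2)|x₁(y₂-y₃) + x₂(y₃-y₁) + x₃(y₁-y₂)|
Area = (1/2)|(-8)(1-(-17)) + (-13)((-17)-(-5)) + (-7)((-5)-1)|
Area = (1/2)|(-8)*18 + (-13)*(-12) + (-7)*(-6)|
Area = (1/2)|(-144) + 156 + 42|
Area = (1/2)*54 = 27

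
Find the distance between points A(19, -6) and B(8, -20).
Using the distance formula: d = sqrt((x₂-x₁)² + (y₂-y₁)²)
dx = 8 - 19 = -11
dy = (-20) - (-6) = -14
d = sqrt((-11)² + (-14)²) = sqrt(121 + 196) = sqrt(317) = 17.80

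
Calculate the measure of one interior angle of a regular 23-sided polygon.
Interior angle of a regular n-gon = (n-2)*180/n
Interior angle = (23-2)*180/23
Interior angle = 21*180/23
Interior angle = 3780/23
Interior angle = 164.35 degrees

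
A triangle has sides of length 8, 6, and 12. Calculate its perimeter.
Perimeter = sum of all sides
Perimeter = 8 + 6 + 12
Perimeter = 26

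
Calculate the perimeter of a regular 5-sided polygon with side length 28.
Perimeter = number of sides * side length
Perimeter = 5 * 28
Perimeter = 140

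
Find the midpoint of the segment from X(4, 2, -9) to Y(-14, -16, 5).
Midpoint = ((4-14)/2, (2-16)/2, (-9+5)/2) = (-5, -7, -2)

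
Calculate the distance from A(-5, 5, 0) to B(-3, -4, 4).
d = √[(2)² + (-9)² + (4)²] = √101 = 10.05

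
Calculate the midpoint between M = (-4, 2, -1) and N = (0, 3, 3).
Midpoint = ((-4+0)/2, (2+3)/2, (-1+3)/2) = (-2, 2.5, 1)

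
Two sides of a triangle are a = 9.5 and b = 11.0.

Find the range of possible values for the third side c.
By the triangle inequality: |a - b| < c < a + b
|9.5 - 11.0| < c < 9.5 + 11.0
1.5 < c < 20.5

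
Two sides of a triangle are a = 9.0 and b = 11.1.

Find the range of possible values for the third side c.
By the triangle inequality: |a - b| < c < a + b
|9.0 - 11.1| < c < 9.0 + 11.1
2.1 < c < 20.1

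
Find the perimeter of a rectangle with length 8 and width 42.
Perimeter = 2 * (length + width)
Perimeter = 2 * (8 + 42)
Perimeter = 2 * 50
Perimeter = 100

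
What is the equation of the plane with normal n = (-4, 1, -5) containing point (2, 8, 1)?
d = n·P = (-4)(2) + (1)(8) + (-5)(1) = -5
Plane: -4x + y - 5z = -5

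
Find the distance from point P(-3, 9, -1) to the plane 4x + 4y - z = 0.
d = |4(-3) + 4(9) + (-1)(-1) - (0)| / √(4² + 4² + (-1)²) = 25/√33 = 4.352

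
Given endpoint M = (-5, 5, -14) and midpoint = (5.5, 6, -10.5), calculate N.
N = (2×5.5 - (-5), 2×6 - 5, 2×(-10.5) - (-14)) = (16, 7, -7)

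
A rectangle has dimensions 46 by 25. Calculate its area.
Area = length * width
Area = 46 * 25
Area = 1150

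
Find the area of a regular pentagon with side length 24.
For a regular 5-gon with side length s = 24:
Apothem a = s / (2*tan(pi/5)) = 24 / (2*tan(pi/5)) ≈ 16.51658
Perimeter P = 5 * 24 = 120
Area = (1/2) * P * a = (1/2) * 120 * 16.51658 = 990.99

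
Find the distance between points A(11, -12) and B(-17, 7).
Using the distance formula: d = sqrt((x₂-x₁)² + (y₂-y₁)²)
dx = (-17) - 11 = -28
dy = 7 - (-12) = 19
d = sqrt((-28)² + 19²) = sqrt(784 + 361) = sqrt(1145) = 33.84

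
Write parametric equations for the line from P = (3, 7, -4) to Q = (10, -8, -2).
Direction vector d = Q - P = (7, -15, 2)
x = 3 + 7t, y = 7 - 15t, z = -4 + 2t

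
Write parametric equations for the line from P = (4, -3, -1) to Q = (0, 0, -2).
Direction vector d = Q - P = (-4, 3, -1)
x = 4 - 4t, y = -3 + 3t, z = -1 - t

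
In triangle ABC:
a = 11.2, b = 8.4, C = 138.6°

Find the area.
Using A = ½ab·sin(C):
A = ½·11.2·8.4·sin(138.6°) = ½·94.08·0.661312 = 31.11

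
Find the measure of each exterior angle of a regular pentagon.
Exterior angle of a regular n-gon = 360/n
Exterior angle = 360/5
Exterior angle = 72 degrees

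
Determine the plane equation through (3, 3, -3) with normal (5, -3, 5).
d = n·P = (5)(3) + (-3)(3) + (5)(-3) = -9
Plane: 5x - 3y + 5z = -9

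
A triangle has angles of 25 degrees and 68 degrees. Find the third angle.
Sum of angles in a triangle = 180 degrees
Third angle = 180 - 25 - 68
Third angle = 87 degrees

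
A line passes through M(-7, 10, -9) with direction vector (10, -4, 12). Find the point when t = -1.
P(-1) = (-7 + 10(-1), 10 + (-4)(-1), -9 + 12(-1)) = (-17, 14, -21)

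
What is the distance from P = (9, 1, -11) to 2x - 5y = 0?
d = |2(9) + (-5)(1) + 0(-11) - (0)| / √(2² + (-5)² + 0²) = 13/√29 = 2.414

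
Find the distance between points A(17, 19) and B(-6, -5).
Using the distance formula: d = sqrt((x₂-x₁)² + (y₂-y₁)²)
dx = (-6) - 17 = -23
dy = (-5) - 19 = -24
d = sqrt((-23)² + (-24)²) = sqrt(529 + 576) = sqrt(1105) = 33.24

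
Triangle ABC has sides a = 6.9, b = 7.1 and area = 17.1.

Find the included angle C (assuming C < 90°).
Area = ½ab·sin(C)  →  sin(C) = 2·Area/(ab)
sin(C) = 2·17.1/(6.9·7.1) = 0.698102
C = arcsin(0.698102) = 44.27°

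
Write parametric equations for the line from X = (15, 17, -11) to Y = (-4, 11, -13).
Direction vector d = Y - X = (-19, -6, -2)
x = 15 - 19t, y = 17 - 6t, z = -11 - 2t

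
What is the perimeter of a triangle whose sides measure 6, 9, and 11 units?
Perimeter = sum of all sides
Perimeter = 6 + 9 + 11
Perimeter = 26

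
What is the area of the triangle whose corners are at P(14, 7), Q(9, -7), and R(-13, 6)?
Using the coordinate formula: Area = (1/2)|x₁(y₂-y₃) + x₂(y₃-y₁) + x₃(y₁-y₂)|
Area = (1/2)|14((-7)-6) + 9(6-7) + (-13)(7-(-7))|
Area = (1/2)|14*(-13) + 9*(-1) + (-13)*14|
Area = (1/2)|(-182) + (-9) + (-182)|
Area = (1/2)*373 = 186.50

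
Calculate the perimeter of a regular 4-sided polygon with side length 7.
Perimeter = number of sides * side length
Perimeter = 4 * 7
Perimeter = 28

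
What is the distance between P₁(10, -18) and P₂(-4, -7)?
Using the distance formula: d = sqrt((x₂-x₁)² + (y₂-y₁)²)
dx = (-4) - 10 = -14
dy = (-7) - (-18) = 11
d = sqrt((-14)² + 11²) = sqrt(196 + 121) = sqrt(317) = 17.80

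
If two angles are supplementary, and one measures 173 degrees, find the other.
Supplementary angles sum to 180 degrees.
Other angle = 180 - 173
Other angle = 7 degrees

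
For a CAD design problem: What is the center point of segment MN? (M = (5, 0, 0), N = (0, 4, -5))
Midpoint = ((5+0)/2, (0+4)/2, (0-5)/2) = (2.5, 2, -2.5)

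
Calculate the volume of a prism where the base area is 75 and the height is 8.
Volume = base area * height
Volume = 75 * 8
Volume = 600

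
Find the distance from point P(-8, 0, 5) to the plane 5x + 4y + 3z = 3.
d = |5(-8) + 4(0) + 3(5) - (3)| / √(5² + 4² + 3²) = 28/√50 = 3.96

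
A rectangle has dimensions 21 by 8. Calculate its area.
Area = length * width
Area = 21 * 8
Area = 168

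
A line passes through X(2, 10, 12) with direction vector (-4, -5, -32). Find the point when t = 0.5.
P(0.5) = (2 + (-4)(0.5), 10 + (-5)(0.5), 12 + (-32)(0.5)) = (0, 7.5, -4)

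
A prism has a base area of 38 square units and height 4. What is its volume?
Volume = base area * height
Volume = 38 * 4
Volume = 152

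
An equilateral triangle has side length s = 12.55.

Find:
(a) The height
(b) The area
(a) Height h = s·√3/2 = 12.55·√3/2 = 10.87
(b) Area = (√3/4)·s² = (√3/4)·12.55² = (√3/4)·157.503 = 68.2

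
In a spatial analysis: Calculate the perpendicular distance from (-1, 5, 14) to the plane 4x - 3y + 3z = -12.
d = |4(-1) + (-3)(5) + 3(14) - (-12)| / √(4² + (-3)² + 3²) = 35/√34 = 6.002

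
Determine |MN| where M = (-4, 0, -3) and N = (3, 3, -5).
d = √[(7)² + (3)² + (-2)²] = √62 = 7.874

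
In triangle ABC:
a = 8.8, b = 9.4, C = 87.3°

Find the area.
Using A = ½ab·sin(C):
A = ½·8.8·9.4·sin(87.3°) = ½·82.72·0.998890 = 41.31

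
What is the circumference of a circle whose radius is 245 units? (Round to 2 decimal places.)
Circumference = 2 * pi * r
Circumference = 2 * pi * 245
Circumference = 1539.38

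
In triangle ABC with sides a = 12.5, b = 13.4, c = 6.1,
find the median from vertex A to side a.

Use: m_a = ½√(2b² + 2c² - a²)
m_a = ½√(2·13.4² + 2·6.1² - 12.5²)
m_a = ½√(359.12 + 74.42 - 156.25) = ½√277.29 = 8.326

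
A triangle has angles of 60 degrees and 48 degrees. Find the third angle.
Sum of angles in a triangle = 180 degrees
Third angle = 180 - 60 - 48
Third angle = 72 degrees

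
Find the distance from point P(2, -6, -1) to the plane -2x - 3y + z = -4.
d = |(-2)(2) + (-3)(-6) + 1(-1) - (-4)| / √((-2)² + (-3)² + 1²) = 17/√14 = 4.543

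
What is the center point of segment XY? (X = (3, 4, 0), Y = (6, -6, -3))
Midpoint = ((3+6)/2, (4-6)/2, (0-3)/2) = (4.5, -1, -1.5)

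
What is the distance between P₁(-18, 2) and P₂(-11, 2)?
Using the distance formula: d = sqrt((x₂-x₁)² + (y₂-y₁)²)
dx = (-11) - (-18) = 7
dy = 2 - 2 = 0
d = sqrt(7² + 0²) = sqrt(49 + 0) = sqrt(49) = 7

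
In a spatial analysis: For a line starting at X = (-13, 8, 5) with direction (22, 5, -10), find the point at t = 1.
P(1) = (-13 + 22(1), 8 + 5(1), 5 + (-10)(1)) = (9, 13, -5)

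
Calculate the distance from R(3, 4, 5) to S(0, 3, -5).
d = √[(-3)² + (-1)² + (-10)²] = √110 = 10.49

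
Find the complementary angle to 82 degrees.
Complementary angles sum to 90 degrees.
Other angle = 90 - 82
Other angle = 8 degrees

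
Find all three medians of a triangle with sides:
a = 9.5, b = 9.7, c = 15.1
Using m_x = ½√(2y² + 2z² - x²):
m_a = ½√(2·9.7² + 2·15.1² - 9.5²) = ½√553.95 = 11.77
m_b = ½√(2·9.5² + 2·15.1² - 9.7²) = ½√542.43 = 11.65
m_c = ½√(2·9.5² + 2·9.7² - 15.1²) = ½√140.67 = 5.93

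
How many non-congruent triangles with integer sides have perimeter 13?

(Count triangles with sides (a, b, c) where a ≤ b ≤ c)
With a ≤ b ≤ c and a + b + c = 13, the triangle inequality a + b > c gives c < 13/2, so c ≤ 6.
Iterate a from 1 to ⌊p/3⌋ = 4; for each a, b ranges from a to ⌊(p−a)/2⌋ with c = p − a − b, keeping only c ≥ b.
Triples: (1, 6, 6), (2, 5, 6), (3, 4, 6), …
Count = 5 triangles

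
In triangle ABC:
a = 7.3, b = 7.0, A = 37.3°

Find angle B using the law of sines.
sin(B)/b = sin(A)/a
sin(B) = b·sin(A)/a = 7.0·sin(37.3°)/7.3 = 0.581085
B = arcsin(0.581085) = 35.53°  (b ≤ a, so B ≤ A and the acute solution is unique)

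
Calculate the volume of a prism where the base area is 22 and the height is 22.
Volume = base area * height
Volume = 22 * 22
Volume = 484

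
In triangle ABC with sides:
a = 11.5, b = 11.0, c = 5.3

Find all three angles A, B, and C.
By the law of cosines:
cos(A) = (b² + c² - a²)/(2bc) = 0.144425  →  A = 81.7°
cos(B) = (a² + c² - b²)/(2ac) = 0.322724  →  B = 71.17°
cos(C) = (a² + b² - c²)/(2ab) = 0.889960  →  C = 27.13°
Check: A + B + C = 180.0° ✓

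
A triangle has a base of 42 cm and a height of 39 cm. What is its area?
Area = (1/2) * base * height
Area = (1/2) * 42 * 39
Area = 819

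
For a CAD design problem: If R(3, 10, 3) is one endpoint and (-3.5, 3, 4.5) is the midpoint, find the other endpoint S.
S = (2×(-3.5) - 3, 2×3 - 10, 2×4.5 - 3) = (-10, -4, 6)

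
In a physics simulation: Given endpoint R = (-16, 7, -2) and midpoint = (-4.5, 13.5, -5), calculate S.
S = (2×(-4.5) - (-16), 2×13.5 - 7, 2×(-5) - (-2)) = (7, 20, -8)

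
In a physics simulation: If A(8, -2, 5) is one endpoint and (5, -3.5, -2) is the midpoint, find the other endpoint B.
B = (2×5 - 8, 2×(-3.5) - (-2), 2×(-2) - 5) = (2, -5, -9)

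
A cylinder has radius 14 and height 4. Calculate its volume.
Volume = pi * r² * h
Volume = pi * 14² * 4
Volume = pi * 196 * 4
Volume = pi * 784
Volume = 2463.01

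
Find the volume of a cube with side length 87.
Volume = s³
Volume = 87³
Volume = 658503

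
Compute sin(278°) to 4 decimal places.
sin(278 degrees) = -0.9903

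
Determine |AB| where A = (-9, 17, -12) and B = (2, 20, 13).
d = √[(11)² + (3)² + (25)²] = √755 = 27.48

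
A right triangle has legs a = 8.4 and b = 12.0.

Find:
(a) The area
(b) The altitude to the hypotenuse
(a) Area = ½ab = ½·8.4·12.0 = 50.4
(b) Hypotenuse c = √(8.4² + 12.0²) = √214.56 = 14.6479
    Area = ½·c·h_c  →  h_c = 2·Area/c = 2·50.4/14.6479 = 6.882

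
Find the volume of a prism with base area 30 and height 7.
Volume = base area * height
Volume = 30 * 7
Volume = 210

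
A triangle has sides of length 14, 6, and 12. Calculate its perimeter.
Perimeter = sum of all sides
Perimeter = 14 + 6 + 12
Perimeter = 32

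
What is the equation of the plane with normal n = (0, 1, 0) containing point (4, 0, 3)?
d = n·P = (0)(4) + (1)(0) + (0)(3) = 0
Plane: y = 0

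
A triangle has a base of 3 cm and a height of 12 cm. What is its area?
Area = (1/2) * base * height
Area = (1/2) * 3 * 12
Area = 18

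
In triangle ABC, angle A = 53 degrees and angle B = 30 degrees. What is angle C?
Sum of angles in a triangle = 180 degrees
Third angle = 180 - 53 - 30
Third angle = 97 degrees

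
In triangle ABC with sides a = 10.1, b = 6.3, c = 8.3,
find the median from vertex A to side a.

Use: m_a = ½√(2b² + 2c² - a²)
m_a = ½√(2·6.3² + 2·8.3² - 10.1²)
m_a = ½√(79.38 + 137.78 - 102.01) = ½√115.15 = 5.365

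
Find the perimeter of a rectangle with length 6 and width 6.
Perimeter = 2 * (length + width)
Perimeter = 2 * (6 + 6)
Perimeter = 2 * 12
Perimeter = 24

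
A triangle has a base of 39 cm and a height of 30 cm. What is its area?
Area = (1/2) * base * height
Area = (1/2) * 39 * 30
Area = 585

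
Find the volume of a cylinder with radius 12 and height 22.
Volume = pi * r² * h
Volume = pi * 12² * 22
Volume = pi * 144 * 22
Volume = pi * 3168
Volume = 9952.57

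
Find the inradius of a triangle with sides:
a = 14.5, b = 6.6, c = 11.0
s = (a+b+c)/2 = (14.5+6.6+11.0)/2 = 16.05
Area = √(s(s-a)(s-b)(s-c)) = √(16.05·1.55·9.45·5.05) = 34.456
r = Area/s = 34.456/16.05 = 2.147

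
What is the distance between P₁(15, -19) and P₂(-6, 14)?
Using the distance formula: d = sqrt((x₂-x₁)² + (y₂-y₁)²)
dx = (-6) - 15 = -21
dy = 14 - (-19) = 33
d = sqrt((-21)² + 33²) = sqrt(441 + 1089) = sqrt(1530) = 39.12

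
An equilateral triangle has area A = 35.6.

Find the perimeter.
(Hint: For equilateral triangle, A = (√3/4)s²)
A = (√3/4)s²  →  s² = 4A/√3 = 4·35.6/√3 = 82.2147
s = 9.06723
Perimeter = 3s = 27.2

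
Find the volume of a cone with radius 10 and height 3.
Volume = (1/3) * pi * r² * h
Volume = (1/3) * pi * 10² * 3
Volume = (1/3) * pi * 100 * 3
Volume = (1/3) * pi * 300
Volume = 314.16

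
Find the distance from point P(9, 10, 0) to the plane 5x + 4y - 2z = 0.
d = |5(9) + 4(10) + (-2)(0) - (0)| / √(5² + 4² + (-2)²) = 85/√45 = 12.67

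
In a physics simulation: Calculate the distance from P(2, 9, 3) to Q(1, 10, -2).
d = √[(-1)² + (1)² + (-5)²] = √27 = 5.196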